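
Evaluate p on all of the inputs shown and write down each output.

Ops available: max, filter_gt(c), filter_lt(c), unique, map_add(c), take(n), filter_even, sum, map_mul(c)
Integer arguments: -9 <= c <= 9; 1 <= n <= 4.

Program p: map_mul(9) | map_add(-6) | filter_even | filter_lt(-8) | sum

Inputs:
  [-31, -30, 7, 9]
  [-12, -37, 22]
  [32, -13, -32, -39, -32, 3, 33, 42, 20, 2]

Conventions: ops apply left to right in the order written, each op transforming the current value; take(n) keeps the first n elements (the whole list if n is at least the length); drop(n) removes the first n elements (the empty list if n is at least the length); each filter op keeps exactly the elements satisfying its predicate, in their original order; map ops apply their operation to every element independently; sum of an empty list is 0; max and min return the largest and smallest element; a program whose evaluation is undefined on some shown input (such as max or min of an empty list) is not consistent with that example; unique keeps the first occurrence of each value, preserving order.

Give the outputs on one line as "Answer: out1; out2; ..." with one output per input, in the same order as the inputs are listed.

Execution, op by op:
  [-31, -30, 7, 9] -> [-279, -270, 63, 81] -> [-285, -276, 57, 75] -> [-276] -> [-276] -> -276
  [-12, -37, 22] -> [-108, -333, 198] -> [-114, -339, 192] -> [-114, 192] -> [-114] -> -114
  [32, -13, -32, -39, -32, 3, 33, 42, 20, 2] -> [288, -117, -288, -351, -288, 27, 297, 378, 180, 18] -> [282, -123, -294, -357, -294, 21, 291, 372, 174, 12] -> [282, -294, -294, 372, 174, 12] -> [-294, -294] -> -588

-276; -114; -588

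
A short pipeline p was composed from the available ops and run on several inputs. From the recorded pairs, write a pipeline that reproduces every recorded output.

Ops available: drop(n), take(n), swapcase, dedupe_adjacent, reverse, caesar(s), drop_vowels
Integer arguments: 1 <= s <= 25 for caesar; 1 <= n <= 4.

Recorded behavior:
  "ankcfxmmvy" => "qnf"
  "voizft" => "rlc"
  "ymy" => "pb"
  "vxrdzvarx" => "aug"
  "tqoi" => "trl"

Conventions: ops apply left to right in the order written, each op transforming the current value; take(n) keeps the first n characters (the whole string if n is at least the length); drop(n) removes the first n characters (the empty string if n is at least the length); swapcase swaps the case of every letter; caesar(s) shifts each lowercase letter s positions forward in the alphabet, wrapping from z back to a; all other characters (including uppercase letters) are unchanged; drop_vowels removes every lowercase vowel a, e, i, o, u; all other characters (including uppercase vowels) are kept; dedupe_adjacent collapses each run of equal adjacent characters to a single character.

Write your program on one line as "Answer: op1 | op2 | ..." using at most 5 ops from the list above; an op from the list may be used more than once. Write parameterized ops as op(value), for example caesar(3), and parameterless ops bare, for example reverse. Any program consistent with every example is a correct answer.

drop(1) | caesar(11) | caesar(7) | take(3) | caesar(11)

Check, running the answer program on each example:
  "ankcfxmmvy" -> "nkcfxmmvy" -> "yvnqixxgj" -> "fcuxpeenq" -> "fcu" -> "qnf"
  "voizft" -> "oizft" -> "ztkqe" -> "garxl" -> "gar" -> "rlc"
  "ymy" -> "my" -> "xj" -> "eq" -> "eq" -> "pb"
  "vxrdzvarx" -> "xrdzvarx" -> "icokglci" -> "pjvrnsjp" -> "pjv" -> "aug"
  "tqoi" -> "qoi" -> "bzt" -> "iga" -> "iga" -> "trl"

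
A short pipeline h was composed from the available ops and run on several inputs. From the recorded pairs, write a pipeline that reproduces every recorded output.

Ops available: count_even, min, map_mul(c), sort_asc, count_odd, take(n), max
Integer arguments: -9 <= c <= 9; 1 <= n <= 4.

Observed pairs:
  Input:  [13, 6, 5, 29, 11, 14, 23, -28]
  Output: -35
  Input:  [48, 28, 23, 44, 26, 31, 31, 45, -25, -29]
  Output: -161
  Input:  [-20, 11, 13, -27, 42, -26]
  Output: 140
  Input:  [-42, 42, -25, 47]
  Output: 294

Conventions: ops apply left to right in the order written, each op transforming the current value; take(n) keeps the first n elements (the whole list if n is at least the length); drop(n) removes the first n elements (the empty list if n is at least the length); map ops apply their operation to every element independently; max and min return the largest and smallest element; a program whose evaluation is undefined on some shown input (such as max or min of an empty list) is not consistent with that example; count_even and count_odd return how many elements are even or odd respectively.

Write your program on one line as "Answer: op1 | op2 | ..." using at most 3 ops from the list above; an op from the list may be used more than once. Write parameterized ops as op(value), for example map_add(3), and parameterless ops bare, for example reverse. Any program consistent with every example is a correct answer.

take(3) | map_mul(-7) | max

Check, running the answer program on each example:
  [13, 6, 5, 29, 11, 14, 23, -28] -> [13, 6, 5] -> [-91, -42, -35] -> -35
  [48, 28, 23, 44, 26, 31, 31, 45, -25, -29] -> [48, 28, 23] -> [-336, -196, -161] -> -161
  [-20, 11, 13, -27, 42, -26] -> [-20, 11, 13] -> [140, -77, -91] -> 140
  [-42, 42, -25, 47] -> [-42, 42, -25] -> [294, -294, 175] -> 294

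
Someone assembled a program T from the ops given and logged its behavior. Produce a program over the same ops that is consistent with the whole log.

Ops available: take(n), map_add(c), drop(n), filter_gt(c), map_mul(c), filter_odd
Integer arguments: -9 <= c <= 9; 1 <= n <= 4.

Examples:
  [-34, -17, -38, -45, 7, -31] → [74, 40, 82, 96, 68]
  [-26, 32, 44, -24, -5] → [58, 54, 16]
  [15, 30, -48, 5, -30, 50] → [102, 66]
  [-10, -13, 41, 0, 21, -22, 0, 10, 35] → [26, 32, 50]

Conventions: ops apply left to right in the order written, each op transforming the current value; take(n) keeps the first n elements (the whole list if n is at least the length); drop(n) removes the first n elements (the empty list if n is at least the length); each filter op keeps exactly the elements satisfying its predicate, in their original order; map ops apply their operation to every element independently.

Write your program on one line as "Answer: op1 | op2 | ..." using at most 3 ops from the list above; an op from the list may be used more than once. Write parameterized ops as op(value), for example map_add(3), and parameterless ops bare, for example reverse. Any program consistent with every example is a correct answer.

map_mul(-2) | map_add(6) | filter_gt(7)

Check, running the answer program on each example:
  [-34, -17, -38, -45, 7, -31] -> [68, 34, 76, 90, -14, 62] -> [74, 40, 82, 96, -8, 68] -> [74, 40, 82, 96, 68]
  [-26, 32, 44, -24, -5] -> [52, -64, -88, 48, 10] -> [58, -58, -82, 54, 16] -> [58, 54, 16]
  [15, 30, -48, 5, -30, 50] -> [-30, -60, 96, -10, 60, -100] -> [-24, -54, 102, -4, 66, -94] -> [102, 66]
  [-10, -13, 41, 0, 21, -22, 0, 10, 35] -> [20, 26, -82, 0, -42, 44, 0, -20, -70] -> [26, 32, -76, 6, -36, 50, 6, -14, -64] -> [26, 32, 50]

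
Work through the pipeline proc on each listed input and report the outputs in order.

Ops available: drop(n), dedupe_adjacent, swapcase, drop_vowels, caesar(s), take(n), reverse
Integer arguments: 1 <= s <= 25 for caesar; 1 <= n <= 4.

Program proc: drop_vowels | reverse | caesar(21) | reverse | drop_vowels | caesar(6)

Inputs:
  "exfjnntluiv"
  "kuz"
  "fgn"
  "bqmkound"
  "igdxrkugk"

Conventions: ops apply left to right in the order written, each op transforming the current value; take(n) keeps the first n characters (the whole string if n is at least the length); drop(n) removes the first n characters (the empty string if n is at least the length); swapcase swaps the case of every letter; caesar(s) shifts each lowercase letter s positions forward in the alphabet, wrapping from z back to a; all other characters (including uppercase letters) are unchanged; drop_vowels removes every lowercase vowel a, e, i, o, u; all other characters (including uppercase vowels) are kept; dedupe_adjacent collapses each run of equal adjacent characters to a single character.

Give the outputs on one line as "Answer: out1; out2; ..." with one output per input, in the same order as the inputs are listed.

"ymw"; "l"; "h"; "crnle"; "heyslhl"

Execution, op by op:
  "exfjnntluiv" -> "xfjnntlv" -> "vltnnjfx" -> "qgoiieas" -> "saeiiogq" -> "sgq" -> "ymw"
  "kuz" -> "kz" -> "zk" -> "uf" -> "fu" -> "f" -> "l"
  "fgn" -> "fgn" -> "ngf" -> "iba" -> "abi" -> "b" -> "h"
  "bqmkound" -> "bqmknd" -> "dnkmqb" -> "yifhlw" -> "wlhfiy" -> "wlhfy" -> "crnle"
  "igdxrkugk" -> "gdxrkgk" -> "kgkrxdg" -> "fbfmsyb" -> "bysmfbf" -> "bysmfbf" -> "heyslhl"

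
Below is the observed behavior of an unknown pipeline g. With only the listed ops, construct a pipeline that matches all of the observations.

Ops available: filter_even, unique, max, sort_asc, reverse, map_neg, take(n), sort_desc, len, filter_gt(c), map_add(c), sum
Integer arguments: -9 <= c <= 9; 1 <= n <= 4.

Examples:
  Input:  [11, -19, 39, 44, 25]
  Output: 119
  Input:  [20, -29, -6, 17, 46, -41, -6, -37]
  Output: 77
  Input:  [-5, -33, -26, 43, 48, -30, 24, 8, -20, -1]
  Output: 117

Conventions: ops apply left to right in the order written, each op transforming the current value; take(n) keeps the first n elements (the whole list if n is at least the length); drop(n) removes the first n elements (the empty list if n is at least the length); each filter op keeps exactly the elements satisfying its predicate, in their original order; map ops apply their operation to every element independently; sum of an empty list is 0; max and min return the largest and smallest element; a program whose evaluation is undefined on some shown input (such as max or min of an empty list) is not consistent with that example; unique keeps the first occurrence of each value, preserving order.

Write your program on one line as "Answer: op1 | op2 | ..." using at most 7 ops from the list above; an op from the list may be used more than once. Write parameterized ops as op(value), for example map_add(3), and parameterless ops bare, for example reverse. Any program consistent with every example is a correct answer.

filter_gt(-9) | unique | reverse | sort_desc | reverse | sum

Check, running the answer program on each example:
  [11, -19, 39, 44, 25] -> [11, 39, 44, 25] -> [11, 39, 44, 25] -> [25, 44, 39, 11] -> [44, 39, 25, 11] -> [11, 25, 39, 44] -> 119
  [20, -29, -6, 17, 46, -41, -6, -37] -> [20, -6, 17, 46, -6] -> [20, -6, 17, 46] -> [46, 17, -6, 20] -> [46, 20, 17, -6] -> [-6, 17, 20, 46] -> 77
  [-5, -33, -26, 43, 48, -30, 24, 8, -20, -1] -> [-5, 43, 48, 24, 8, -1] -> [-5, 43, 48, 24, 8, -1] -> [-1, 8, 24, 48, 43, -5] -> [48, 43, 24, 8, -1, -5] -> [-5, -1, 8, 24, 43, 48] -> 117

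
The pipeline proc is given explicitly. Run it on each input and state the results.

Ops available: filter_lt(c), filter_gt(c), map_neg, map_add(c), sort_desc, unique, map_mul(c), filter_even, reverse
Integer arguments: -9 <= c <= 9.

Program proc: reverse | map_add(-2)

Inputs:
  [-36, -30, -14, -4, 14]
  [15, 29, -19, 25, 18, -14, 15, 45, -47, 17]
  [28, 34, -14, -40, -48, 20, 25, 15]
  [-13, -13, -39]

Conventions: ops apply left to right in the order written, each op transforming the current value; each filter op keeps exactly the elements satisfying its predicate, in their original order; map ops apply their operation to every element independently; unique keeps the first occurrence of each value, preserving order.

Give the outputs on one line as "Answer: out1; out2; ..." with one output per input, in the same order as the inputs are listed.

[12, -6, -16, -32, -38]; [15, -49, 43, 13, -16, 16, 23, -21, 27, 13]; [13, 23, 18, -50, -42, -16, 32, 26]; [-41, -15, -15]

Execution, op by op:
  [-36, -30, -14, -4, 14] -> [14, -4, -14, -30, -36] -> [12, -6, -16, -32, -38]
  [15, 29, -19, 25, 18, -14, 15, 45, -47, 17] -> [17, -47, 45, 15, -14, 18, 25, -19, 29, 15] -> [15, -49, 43, 13, -16, 16, 23, -21, 27, 13]
  [28, 34, -14, -40, -48, 20, 25, 15] -> [15, 25, 20, -48, -40, -14, 34, 28] -> [13, 23, 18, -50, -42, -16, 32, 26]
  [-13, -13, -39] -> [-39, -13, -13] -> [-41, -15, -15]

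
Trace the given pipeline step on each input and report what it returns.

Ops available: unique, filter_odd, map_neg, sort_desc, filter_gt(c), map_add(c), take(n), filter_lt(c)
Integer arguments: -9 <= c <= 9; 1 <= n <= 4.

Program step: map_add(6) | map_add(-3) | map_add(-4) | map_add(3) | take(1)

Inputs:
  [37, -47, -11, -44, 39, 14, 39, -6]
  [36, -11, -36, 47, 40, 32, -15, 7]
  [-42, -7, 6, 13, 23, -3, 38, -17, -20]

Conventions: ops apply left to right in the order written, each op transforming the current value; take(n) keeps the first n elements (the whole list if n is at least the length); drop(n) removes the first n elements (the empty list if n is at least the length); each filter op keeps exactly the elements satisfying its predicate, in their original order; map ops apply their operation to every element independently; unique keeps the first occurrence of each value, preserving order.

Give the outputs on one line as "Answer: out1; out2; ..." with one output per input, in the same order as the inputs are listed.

Execution, op by op:
  [37, -47, -11, -44, 39, 14, 39, -6] -> [43, -41, -5, -38, 45, 20, 45, 0] -> [40, -44, -8, -41, 42, 17, 42, -3] -> [36, -48, -12, -45, 38, 13, 38, -7] -> [39, -45, -9, -42, 41, 16, 41, -4] -> [39]
  [36, -11, -36, 47, 40, 32, -15, 7] -> [42, -5, -30, 53, 46, 38, -9, 13] -> [39, -8, -33, 50, 43, 35, -12, 10] -> [35, -12, -37, 46, 39, 31, -16, 6] -> [38, -9, -34, 49, 42, 34, -13, 9] -> [38]
  [-42, -7, 6, 13, 23, -3, 38, -17, -20] -> [-36, -1, 12, 19, 29, 3, 44, -11, -14] -> [-39, -4, 9, 16, 26, 0, 41, -14, -17] -> [-43, -8, 5, 12, 22, -4, 37, -18, -21] -> [-40, -5, 8, 15, 25, -1, 40, -15, -18] -> [-40]

[39]; [38]; [-40]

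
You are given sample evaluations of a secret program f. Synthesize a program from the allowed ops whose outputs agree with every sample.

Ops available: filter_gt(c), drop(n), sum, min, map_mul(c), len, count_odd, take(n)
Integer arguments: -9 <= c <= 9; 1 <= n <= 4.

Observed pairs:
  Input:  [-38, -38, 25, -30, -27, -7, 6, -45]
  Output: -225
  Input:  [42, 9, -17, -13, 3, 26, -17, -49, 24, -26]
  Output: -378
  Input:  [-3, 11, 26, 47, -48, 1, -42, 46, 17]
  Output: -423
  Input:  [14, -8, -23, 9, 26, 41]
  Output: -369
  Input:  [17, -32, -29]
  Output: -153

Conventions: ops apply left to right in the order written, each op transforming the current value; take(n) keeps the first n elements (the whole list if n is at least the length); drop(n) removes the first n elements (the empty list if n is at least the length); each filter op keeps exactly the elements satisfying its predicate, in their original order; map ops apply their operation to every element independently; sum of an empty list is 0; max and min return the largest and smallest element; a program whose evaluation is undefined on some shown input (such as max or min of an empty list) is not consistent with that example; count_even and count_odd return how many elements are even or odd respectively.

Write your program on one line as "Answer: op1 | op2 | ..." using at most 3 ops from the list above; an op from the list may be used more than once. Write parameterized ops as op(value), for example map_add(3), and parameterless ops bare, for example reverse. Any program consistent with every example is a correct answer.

map_mul(-1) | map_mul(9) | min

Check, running the answer program on each example:
  [-38, -38, 25, -30, -27, -7, 6, -45] -> [38, 38, -25, 30, 27, 7, -6, 45] -> [342, 342, -225, 270, 243, 63, -54, 405] -> -225
  [42, 9, -17, -13, 3, 26, -17, -49, 24, -26] -> [-42, -9, 17, 13, -3, -26, 17, 49, -24, 26] -> [-378, -81, 153, 117, -27, -234, 153, 441, -216, 234] -> -378
  [-3, 11, 26, 47, -48, 1, -42, 46, 17] -> [3, -11, -26, -47, 48, -1, 42, -46, -17] -> [27, -99, -234, -423, 432, -9, 378, -414, -153] -> -423
  [14, -8, -23, 9, 26, 41] -> [-14, 8, 23, -9, -26, -41] -> [-126, 72, 207, -81, -234, -369] -> -369
  [17, -32, -29] -> [-17, 32, 29] -> [-153, 288, 261] -> -153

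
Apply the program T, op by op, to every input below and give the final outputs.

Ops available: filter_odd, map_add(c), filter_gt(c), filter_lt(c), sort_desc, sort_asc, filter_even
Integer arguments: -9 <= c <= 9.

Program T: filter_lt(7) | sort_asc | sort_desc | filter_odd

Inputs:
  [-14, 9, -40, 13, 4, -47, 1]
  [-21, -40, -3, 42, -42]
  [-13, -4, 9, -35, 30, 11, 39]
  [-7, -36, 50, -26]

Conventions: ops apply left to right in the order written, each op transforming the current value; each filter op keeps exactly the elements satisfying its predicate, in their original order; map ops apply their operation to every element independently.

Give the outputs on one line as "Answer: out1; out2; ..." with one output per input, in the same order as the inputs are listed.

Execution, op by op:
  [-14, 9, -40, 13, 4, -47, 1] -> [-14, -40, 4, -47, 1] -> [-47, -40, -14, 1, 4] -> [4, 1, -14, -40, -47] -> [1, -47]
  [-21, -40, -3, 42, -42] -> [-21, -40, -3, -42] -> [-42, -40, -21, -3] -> [-3, -21, -40, -42] -> [-3, -21]
  [-13, -4, 9, -35, 30, 11, 39] -> [-13, -4, -35] -> [-35, -13, -4] -> [-4, -13, -35] -> [-13, -35]
  [-7, -36, 50, -26] -> [-7, -36, -26] -> [-36, -26, -7] -> [-7, -26, -36] -> [-7]

[1, -47]; [-3, -21]; [-13, -35]; [-7]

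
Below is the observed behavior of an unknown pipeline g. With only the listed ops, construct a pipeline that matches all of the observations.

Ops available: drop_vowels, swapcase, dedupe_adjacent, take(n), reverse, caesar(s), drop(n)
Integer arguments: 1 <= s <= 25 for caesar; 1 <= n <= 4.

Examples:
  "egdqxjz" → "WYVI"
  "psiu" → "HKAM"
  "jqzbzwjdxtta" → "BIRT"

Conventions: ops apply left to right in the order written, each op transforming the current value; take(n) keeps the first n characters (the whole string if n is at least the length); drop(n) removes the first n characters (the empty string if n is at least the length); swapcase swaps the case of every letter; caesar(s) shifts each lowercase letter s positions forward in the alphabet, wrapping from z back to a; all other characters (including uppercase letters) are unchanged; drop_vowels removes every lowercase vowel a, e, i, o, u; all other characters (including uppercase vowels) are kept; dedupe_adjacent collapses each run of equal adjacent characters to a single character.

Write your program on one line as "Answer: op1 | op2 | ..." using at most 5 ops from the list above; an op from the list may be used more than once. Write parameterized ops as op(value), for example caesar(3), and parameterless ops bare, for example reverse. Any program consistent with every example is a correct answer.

caesar(4) | take(4) | caesar(14) | swapcase

Check, running the answer program on each example:
  "egdqxjz" -> "ikhubnd" -> "ikhu" -> "wyvi" -> "WYVI"
  "psiu" -> "twmy" -> "twmy" -> "hkam" -> "HKAM"
  "jqzbzwjdxtta" -> "nudfdanhbxxe" -> "nudf" -> "birt" -> "BIRT"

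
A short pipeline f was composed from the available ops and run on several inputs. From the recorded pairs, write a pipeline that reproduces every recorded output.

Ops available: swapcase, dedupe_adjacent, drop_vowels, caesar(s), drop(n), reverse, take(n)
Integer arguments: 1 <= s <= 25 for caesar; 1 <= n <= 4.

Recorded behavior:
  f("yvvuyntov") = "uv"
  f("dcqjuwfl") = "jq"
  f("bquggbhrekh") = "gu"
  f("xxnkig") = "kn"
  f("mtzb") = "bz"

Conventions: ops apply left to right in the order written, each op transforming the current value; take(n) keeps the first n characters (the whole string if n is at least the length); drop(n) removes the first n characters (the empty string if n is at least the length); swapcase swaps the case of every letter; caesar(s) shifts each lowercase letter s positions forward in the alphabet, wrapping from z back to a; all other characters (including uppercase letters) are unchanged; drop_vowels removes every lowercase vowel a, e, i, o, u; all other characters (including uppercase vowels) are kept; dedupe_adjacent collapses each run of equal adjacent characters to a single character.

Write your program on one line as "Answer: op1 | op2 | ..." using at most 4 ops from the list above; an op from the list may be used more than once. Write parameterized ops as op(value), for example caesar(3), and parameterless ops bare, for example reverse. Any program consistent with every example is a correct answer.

take(4) | drop(2) | reverse

Check, running the answer program on each example:
  "yvvuyntov" -> "yvvu" -> "vu" -> "uv"
  "dcqjuwfl" -> "dcqj" -> "qj" -> "jq"
  "bquggbhrekh" -> "bqug" -> "ug" -> "gu"
  "xxnkig" -> "xxnk" -> "nk" -> "kn"
  "mtzb" -> "mtzb" -> "zb" -> "bz"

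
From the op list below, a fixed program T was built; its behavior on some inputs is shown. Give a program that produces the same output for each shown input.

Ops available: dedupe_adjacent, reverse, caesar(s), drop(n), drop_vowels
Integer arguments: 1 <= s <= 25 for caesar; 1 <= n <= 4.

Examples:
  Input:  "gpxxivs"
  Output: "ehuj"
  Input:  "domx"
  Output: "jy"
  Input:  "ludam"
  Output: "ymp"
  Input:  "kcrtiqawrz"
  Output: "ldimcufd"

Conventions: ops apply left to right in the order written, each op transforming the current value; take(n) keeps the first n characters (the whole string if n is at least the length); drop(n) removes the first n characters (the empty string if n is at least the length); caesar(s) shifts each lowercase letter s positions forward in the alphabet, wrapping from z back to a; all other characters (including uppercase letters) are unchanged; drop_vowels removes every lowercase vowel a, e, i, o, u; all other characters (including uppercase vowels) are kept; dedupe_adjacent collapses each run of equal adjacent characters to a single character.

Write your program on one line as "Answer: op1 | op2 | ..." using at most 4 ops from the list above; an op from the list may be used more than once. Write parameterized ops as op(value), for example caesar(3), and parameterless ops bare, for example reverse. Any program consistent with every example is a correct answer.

drop(2) | reverse | dedupe_adjacent | caesar(12)

Check, running the answer program on each example:
  "gpxxivs" -> "xxivs" -> "svixx" -> "svix" -> "ehuj"
  "domx" -> "mx" -> "xm" -> "xm" -> "jy"
  "ludam" -> "dam" -> "mad" -> "mad" -> "ymp"
  "kcrtiqawrz" -> "rtiqawrz" -> "zrwaqitr" -> "zrwaqitr" -> "ldimcufd"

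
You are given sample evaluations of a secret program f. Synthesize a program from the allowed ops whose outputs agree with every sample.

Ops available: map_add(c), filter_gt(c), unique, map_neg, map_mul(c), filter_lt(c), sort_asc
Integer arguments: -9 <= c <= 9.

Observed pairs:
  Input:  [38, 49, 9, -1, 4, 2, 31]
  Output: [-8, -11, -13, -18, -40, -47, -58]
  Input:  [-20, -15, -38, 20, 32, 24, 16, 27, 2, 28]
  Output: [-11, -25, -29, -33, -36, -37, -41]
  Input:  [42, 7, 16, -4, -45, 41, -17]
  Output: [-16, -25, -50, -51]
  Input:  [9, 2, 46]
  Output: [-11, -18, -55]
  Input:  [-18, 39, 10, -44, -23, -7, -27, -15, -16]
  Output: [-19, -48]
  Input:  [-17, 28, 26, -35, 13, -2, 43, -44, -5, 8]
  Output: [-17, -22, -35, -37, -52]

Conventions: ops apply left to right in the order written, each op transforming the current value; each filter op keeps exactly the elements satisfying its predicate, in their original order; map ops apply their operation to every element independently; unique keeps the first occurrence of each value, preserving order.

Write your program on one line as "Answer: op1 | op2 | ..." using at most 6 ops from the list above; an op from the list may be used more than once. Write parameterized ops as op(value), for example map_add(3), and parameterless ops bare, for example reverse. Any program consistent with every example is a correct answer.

filter_gt(-5) | filter_gt(-2) | sort_asc | map_neg | map_add(-9)

Check, running the answer program on each example:
  [38, 49, 9, -1, 4, 2, 31] -> [38, 49, 9, -1, 4, 2, 31] -> [38, 49, 9, -1, 4, 2, 31] -> [-1, 2, 4, 9, 31, 38, 49] -> [1, -2, -4, -9, -31, -38, -49] -> [-8, -11, -13, -18, -40, -47, -58]
  [-20, -15, -38, 20, 32, 24, 16, 27, 2, 28] -> [20, 32, 24, 16, 27, 2, 28] -> [20, 32, 24, 16, 27, 2, 28] -> [2, 16, 20, 24, 27, 28, 32] -> [-2, -16, -20, -24, -27, -28, -32] -> [-11, -25, -29, -33, -36, -37, -41]
  [42, 7, 16, -4, -45, 41, -17] -> [42, 7, 16, -4, 41] -> [42, 7, 16, 41] -> [7, 16, 41, 42] -> [-7, -16, -41, -42] -> [-16, -25, -50, -51]
  [9, 2, 46] -> [9, 2, 46] -> [9, 2, 46] -> [2, 9, 46] -> [-2, -9, -46] -> [-11, -18, -55]
  [-18, 39, 10, -44, -23, -7, -27, -15, -16] -> [39, 10] -> [39, 10] -> [10, 39] -> [-10, -39] -> [-19, -48]
  [-17, 28, 26, -35, 13, -2, 43, -44, -5, 8] -> [28, 26, 13, -2, 43, 8] -> [28, 26, 13, 43, 8] -> [8, 13, 26, 28, 43] -> [-8, -13, -26, -28, -43] -> [-17, -22, -35, -37, -52]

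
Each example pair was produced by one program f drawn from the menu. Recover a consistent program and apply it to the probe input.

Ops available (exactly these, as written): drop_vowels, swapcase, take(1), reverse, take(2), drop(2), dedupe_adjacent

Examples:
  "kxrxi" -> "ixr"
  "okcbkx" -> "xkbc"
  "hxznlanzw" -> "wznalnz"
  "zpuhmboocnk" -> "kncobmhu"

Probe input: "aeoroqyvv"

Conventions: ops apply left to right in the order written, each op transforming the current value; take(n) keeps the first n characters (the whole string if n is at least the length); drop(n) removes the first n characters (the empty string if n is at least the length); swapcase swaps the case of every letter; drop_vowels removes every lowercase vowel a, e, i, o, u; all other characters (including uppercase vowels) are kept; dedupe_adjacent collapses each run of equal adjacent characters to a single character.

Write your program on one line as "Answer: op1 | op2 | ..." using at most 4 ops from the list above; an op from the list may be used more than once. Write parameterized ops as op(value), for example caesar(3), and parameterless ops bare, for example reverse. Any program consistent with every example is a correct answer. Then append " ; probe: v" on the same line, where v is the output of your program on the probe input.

drop(2) | dedupe_adjacent | reverse ; probe: "vyqoro"

Check, running the answer program on each example:
  "kxrxi" -> "rxi" -> "rxi" -> "ixr"
  "okcbkx" -> "cbkx" -> "cbkx" -> "xkbc"
  "hxznlanzw" -> "znlanzw" -> "znlanzw" -> "wznalnz"
  "zpuhmboocnk" -> "uhmboocnk" -> "uhmbocnk" -> "kncobmhu"
  probe: "aeoroqyvv" -> "oroqyvv" -> "oroqyv" -> "vyqoro"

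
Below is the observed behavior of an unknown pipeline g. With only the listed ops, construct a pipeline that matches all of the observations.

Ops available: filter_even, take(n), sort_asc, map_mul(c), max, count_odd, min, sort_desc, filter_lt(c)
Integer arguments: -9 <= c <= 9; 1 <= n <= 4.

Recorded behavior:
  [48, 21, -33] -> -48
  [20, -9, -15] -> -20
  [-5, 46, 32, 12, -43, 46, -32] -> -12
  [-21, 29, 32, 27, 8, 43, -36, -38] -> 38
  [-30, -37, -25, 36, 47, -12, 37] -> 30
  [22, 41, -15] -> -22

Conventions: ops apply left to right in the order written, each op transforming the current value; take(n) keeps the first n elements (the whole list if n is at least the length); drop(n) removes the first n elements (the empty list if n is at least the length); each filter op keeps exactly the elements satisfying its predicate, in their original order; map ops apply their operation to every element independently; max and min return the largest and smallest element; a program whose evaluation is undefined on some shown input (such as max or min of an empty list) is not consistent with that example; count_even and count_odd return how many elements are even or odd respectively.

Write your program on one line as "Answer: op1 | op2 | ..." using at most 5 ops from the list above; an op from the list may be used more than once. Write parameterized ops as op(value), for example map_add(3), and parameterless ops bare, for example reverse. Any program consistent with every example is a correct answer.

filter_even | map_mul(-1) | sort_asc | take(4) | max

Check, running the answer program on each example:
  [48, 21, -33] -> [48] -> [-48] -> [-48] -> [-48] -> -48
  [20, -9, -15] -> [20] -> [-20] -> [-20] -> [-20] -> -20
  [-5, 46, 32, 12, -43, 46, -32] -> [46, 32, 12, 46, -32] -> [-46, -32, -12, -46, 32] -> [-46, -46, -32, -12, 32] -> [-46, -46, -32, -12] -> -12
  [-21, 29, 32, 27, 8, 43, -36, -38] -> [32, 8, -36, -38] -> [-32, -8, 36, 38] -> [-32, -8, 36, 38] -> [-32, -8, 36, 38] -> 38
  [-30, -37, -25, 36, 47, -12, 37] -> [-30, 36, -12] -> [30, -36, 12] -> [-36, 12, 30] -> [-36, 12, 30] -> 30
  [22, 41, -15] -> [22] -> [-22] -> [-22] -> [-22] -> -22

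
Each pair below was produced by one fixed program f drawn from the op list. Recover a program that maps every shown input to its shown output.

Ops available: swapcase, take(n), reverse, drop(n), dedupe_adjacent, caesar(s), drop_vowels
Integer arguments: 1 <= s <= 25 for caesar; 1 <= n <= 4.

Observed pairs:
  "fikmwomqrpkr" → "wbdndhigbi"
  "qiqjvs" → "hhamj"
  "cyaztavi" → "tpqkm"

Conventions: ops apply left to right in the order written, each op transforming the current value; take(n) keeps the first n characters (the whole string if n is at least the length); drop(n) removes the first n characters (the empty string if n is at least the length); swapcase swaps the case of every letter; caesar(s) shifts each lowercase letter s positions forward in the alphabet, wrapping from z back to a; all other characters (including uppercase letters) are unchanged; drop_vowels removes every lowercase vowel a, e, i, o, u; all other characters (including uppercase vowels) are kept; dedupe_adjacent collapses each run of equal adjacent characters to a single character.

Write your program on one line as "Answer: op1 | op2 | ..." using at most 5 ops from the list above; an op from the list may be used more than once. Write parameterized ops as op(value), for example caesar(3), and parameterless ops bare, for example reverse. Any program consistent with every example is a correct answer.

reverse | drop_vowels | caesar(17) | reverse

Check, running the answer program on each example:
  "fikmwomqrpkr" -> "rkprqmowmkif" -> "rkprqmwmkf" -> "ibgihdndbw" -> "wbdndhigbi"
  "qiqjvs" -> "svjqiq" -> "svjqq" -> "jmahh" -> "hhamj"
  "cyaztavi" -> "ivatzayc" -> "vtzyc" -> "mkqpt" -> "tpqkm"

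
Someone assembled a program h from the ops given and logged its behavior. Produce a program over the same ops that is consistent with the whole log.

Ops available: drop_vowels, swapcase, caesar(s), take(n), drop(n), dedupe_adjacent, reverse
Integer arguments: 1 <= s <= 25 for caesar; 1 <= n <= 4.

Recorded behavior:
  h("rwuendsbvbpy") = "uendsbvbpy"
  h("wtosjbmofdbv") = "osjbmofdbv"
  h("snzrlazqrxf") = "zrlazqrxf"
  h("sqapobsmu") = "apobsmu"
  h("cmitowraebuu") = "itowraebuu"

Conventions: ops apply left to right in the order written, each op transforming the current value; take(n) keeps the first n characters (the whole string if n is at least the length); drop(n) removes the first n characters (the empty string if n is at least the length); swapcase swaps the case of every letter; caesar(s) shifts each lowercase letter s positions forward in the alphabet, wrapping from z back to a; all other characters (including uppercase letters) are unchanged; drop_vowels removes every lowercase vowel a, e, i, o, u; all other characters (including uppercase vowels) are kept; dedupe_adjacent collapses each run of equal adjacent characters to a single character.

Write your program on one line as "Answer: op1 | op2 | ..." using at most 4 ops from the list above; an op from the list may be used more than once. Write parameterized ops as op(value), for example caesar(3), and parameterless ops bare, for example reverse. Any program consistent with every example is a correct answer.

swapcase | drop(1) | drop(1) | swapcase

Check, running the answer program on each example:
  "rwuendsbvbpy" -> "RWUENDSBVBPY" -> "WUENDSBVBPY" -> "UENDSBVBPY" -> "uendsbvbpy"
  "wtosjbmofdbv" -> "WTOSJBMOFDBV" -> "TOSJBMOFDBV" -> "OSJBMOFDBV" -> "osjbmofdbv"
  "snzrlazqrxf" -> "SNZRLAZQRXF" -> "NZRLAZQRXF" -> "ZRLAZQRXF" -> "zrlazqrxf"
  "sqapobsmu" -> "SQAPOBSMU" -> "QAPOBSMU" -> "APOBSMU" -> "apobsmu"
  "cmitowraebuu" -> "CMITOWRAEBUU" -> "MITOWRAEBUU" -> "ITOWRAEBUU" -> "itowraebuu"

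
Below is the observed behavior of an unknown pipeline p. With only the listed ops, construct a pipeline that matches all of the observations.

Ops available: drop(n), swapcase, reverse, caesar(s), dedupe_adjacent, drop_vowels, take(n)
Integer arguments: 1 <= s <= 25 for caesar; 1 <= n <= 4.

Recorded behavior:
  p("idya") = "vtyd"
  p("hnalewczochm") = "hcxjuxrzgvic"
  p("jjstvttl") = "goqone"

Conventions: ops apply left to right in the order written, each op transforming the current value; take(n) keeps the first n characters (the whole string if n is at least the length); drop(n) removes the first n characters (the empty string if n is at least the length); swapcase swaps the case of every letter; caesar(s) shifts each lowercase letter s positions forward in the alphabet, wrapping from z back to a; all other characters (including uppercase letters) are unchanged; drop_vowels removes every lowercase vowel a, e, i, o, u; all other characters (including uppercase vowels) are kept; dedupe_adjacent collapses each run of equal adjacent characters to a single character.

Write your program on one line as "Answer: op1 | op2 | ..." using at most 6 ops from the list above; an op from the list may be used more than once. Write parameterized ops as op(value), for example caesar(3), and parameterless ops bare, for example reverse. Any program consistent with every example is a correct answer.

swapcase | reverse | dedupe_adjacent | swapcase | caesar(25) | caesar(22)

Check, running the answer program on each example:
  "idya" -> "IDYA" -> "AYDI" -> "AYDI" -> "aydi" -> "zxch" -> "vtyd"
  "hnalewczochm" -> "HNALEWCZOCHM" -> "MHCOZCWELANH" -> "MHCOZCWELANH" -> "mhcozcwelanh" -> "lgbnybvdkzmg" -> "hcxjuxrzgvic"
  "jjstvttl" -> "JJSTVTTL" -> "LTTVTSJJ" -> "LTVTSJ" -> "ltvtsj" -> "ksusri" -> "goqone"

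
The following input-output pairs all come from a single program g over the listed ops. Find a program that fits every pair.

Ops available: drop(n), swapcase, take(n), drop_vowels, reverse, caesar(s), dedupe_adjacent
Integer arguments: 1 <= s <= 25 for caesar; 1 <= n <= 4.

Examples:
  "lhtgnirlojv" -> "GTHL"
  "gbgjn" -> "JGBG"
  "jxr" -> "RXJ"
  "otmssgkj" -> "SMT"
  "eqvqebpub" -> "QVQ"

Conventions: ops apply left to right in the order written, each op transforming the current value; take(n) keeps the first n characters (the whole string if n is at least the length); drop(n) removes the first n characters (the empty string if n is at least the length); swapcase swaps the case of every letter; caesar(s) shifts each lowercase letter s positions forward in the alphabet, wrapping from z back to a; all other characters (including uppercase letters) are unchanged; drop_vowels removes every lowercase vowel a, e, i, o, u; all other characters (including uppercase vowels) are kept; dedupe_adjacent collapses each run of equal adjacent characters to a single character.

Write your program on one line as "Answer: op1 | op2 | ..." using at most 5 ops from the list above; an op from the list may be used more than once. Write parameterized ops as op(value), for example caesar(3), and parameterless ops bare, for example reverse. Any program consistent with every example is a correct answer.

take(4) | drop_vowels | reverse | swapcase

Check, running the answer program on each example:
  "lhtgnirlojv" -> "lhtg" -> "lhtg" -> "gthl" -> "GTHL"
  "gbgjn" -> "gbgj" -> "gbgj" -> "jgbg" -> "JGBG"
  "jxr" -> "jxr" -> "jxr" -> "rxj" -> "RXJ"
  "otmssgkj" -> "otms" -> "tms" -> "smt" -> "SMT"
  "eqvqebpub" -> "eqvq" -> "qvq" -> "qvq" -> "QVQ"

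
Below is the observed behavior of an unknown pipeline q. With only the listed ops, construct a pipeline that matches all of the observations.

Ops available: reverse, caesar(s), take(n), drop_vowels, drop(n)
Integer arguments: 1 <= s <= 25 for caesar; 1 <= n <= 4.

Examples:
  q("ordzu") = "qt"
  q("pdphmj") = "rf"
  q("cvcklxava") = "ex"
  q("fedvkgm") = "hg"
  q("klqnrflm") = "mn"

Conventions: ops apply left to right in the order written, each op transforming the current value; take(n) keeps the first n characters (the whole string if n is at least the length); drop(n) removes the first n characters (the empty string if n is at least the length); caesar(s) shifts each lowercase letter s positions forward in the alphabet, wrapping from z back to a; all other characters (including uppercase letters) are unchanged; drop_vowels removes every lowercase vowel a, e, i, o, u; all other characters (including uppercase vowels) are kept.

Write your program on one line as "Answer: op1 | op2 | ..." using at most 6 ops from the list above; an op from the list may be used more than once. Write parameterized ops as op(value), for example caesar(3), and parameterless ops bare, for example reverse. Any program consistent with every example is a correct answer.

caesar(2) | reverse | drop(3) | reverse | take(2)

Check, running the answer program on each example:
  "ordzu" -> "qtfbw" -> "wbftq" -> "tq" -> "qt" -> "qt"
  "pdphmj" -> "rfrjol" -> "lojrfr" -> "rfr" -> "rfr" -> "rf"
  "cvcklxava" -> "exemnzcxc" -> "cxcznmexe" -> "znmexe" -> "exemnz" -> "ex"
  "fedvkgm" -> "hgfxmio" -> "oimxfgh" -> "xfgh" -> "hgfx" -> "hg"
  "klqnrflm" -> "mnspthno" -> "onhtpsnm" -> "tpsnm" -> "mnspt" -> "mn"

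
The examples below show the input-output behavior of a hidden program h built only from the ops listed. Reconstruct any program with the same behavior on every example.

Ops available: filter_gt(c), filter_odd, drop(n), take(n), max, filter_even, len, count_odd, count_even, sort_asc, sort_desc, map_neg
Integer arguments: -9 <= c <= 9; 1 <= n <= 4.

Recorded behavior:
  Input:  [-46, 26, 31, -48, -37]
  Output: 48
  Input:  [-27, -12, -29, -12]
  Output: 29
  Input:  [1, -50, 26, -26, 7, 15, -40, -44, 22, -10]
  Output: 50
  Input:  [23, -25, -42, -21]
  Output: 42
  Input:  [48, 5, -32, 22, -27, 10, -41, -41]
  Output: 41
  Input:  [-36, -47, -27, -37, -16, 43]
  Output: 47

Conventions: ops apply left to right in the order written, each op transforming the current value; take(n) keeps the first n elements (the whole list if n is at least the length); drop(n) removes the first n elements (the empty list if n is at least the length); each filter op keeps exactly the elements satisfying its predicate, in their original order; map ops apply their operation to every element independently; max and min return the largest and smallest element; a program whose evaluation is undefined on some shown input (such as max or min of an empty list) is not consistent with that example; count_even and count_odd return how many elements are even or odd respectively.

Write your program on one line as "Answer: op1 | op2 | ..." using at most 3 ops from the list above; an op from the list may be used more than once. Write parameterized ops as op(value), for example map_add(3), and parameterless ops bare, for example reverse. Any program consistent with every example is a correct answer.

map_neg | max

Check, running the answer program on each example:
  [-46, 26, 31, -48, -37] -> [46, -26, -31, 48, 37] -> 48
  [-27, -12, -29, -12] -> [27, 12, 29, 12] -> 29
  [1, -50, 26, -26, 7, 15, -40, -44, 22, -10] -> [-1, 50, -26, 26, -7, -15, 40, 44, -22, 10] -> 50
  [23, -25, -42, -21] -> [-23, 25, 42, 21] -> 42
  [48, 5, -32, 22, -27, 10, -41, -41] -> [-48, -5, 32, -22, 27, -10, 41, 41] -> 41
  [-36, -47, -27, -37, -16, 43] -> [36, 47, 27, 37, 16, -43] -> 47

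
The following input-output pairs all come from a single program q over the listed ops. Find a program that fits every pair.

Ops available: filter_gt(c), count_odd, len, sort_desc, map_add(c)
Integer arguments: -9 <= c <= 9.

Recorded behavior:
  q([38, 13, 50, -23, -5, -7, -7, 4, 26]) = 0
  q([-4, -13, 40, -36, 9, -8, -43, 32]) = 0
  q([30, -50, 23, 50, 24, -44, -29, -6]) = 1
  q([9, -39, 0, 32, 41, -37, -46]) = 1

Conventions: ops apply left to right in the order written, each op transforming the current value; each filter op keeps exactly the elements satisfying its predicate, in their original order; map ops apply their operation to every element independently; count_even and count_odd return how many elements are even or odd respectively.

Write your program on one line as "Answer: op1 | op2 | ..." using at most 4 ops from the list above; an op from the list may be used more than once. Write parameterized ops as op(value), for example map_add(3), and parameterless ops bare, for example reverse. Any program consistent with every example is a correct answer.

map_add(-8) | filter_gt(7) | sort_desc | count_odd

Check, running the answer program on each example:
  [38, 13, 50, -23, -5, -7, -7, 4, 26] -> [30, 5, 42, -31, -13, -15, -15, -4, 18] -> [30, 42, 18] -> [42, 30, 18] -> 0
  [-4, -13, 40, -36, 9, -8, -43, 32] -> [-12, -21, 32, -44, 1, -16, -51, 24] -> [32, 24] -> [32, 24] -> 0
  [30, -50, 23, 50, 24, -44, -29, -6] -> [22, -58, 15, 42, 16, -52, -37, -14] -> [22, 15, 42, 16] -> [42, 22, 16, 15] -> 1
  [9, -39, 0, 32, 41, -37, -46] -> [1, -47, -8, 24, 33, -45, -54] -> [24, 33] -> [33, 24] -> 1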